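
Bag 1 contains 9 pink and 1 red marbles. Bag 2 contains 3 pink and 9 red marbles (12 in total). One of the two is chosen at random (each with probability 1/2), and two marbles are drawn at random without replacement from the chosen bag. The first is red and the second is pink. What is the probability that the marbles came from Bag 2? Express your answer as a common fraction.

45/67

P(E | Bag 1) = 1/10; P(E | Bag 2) = 9/44.
P(E) = 1/2·1/10 + 1/2·9/44 = 67/440.
By Bayes' rule, P(Bag 2 | E) = 9/88 / 67/440 = 45/67 ≈ 0.6716.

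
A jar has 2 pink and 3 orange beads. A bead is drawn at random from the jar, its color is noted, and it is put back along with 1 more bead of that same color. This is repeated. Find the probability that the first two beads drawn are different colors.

2/5

Either pink then orange, or orange then pink; after the first draw the total is 6.
P = (2/5)·(3/6) + (3/5)·(2/6) = 2/5 ≈ 0.4000.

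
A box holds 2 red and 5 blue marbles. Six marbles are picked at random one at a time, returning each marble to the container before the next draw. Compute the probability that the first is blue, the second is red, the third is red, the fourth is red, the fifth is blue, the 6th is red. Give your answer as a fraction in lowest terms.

400/117649

Multiply the conditional probability of each draw in order, with replacement (the composition resets each draw).
P = (5/7) · (2/7) · (2/7) · (2/7) · (5/7) · (2/7) = 400/117649 ≈ 0.0034.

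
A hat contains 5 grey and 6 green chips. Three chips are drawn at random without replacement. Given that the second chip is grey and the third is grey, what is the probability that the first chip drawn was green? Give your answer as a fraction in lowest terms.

2/3

P(first=green and the second chip is grey and the third is grey) = (6/11)·(5/10)·(4/9) = 4/33.
P(E) = Σ over first color = 2/33 + 4/33 = 2/11.
By Bayes, P(first=green | E) = 4/33 / 2/11 = 2/3 ≈ 0.6667.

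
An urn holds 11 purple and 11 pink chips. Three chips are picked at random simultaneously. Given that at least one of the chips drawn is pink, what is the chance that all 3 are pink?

P(all 3 pink) = C(11,3)/C(22,3) = 3/28; P(at least one pink) = 1 − C(11,3)/C(22,3) = 25/28.
Since 'all 3 pink' ⊆ 'at least one pink', P(all 3 | at least one) = 3/28 / 25/28 = 3/25 ≈ 0.1200.

3/25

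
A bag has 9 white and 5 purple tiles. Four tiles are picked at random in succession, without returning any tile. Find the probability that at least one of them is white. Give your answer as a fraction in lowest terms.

996/1001

Use the complement: P(at least one white) = 1 − P(no white).
P(none) = C(5,4)/C(14,4) = 5/1001.
So P = 1 − 5/1001 = 996/1001 ≈ 0.9950.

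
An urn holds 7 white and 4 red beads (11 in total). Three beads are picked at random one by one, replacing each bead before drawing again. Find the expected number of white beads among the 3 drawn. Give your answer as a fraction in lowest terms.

By linearity of expectation, E[X] = Σ P(draw i is white); each independent draw has P(white) = 7/11.
E[X] = 3 · 7/11 = 21/11 ≈ 1.9091.

21/11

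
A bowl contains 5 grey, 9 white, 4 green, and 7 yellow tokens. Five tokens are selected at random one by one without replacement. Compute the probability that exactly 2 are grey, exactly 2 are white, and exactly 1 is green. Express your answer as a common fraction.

Unordered draws without replacement: count favorable combinations over C(25,5).
Favorable = C(5,2) · C(9,2) · C(4,1) · C(7,0) = 1440; total = C(25,5) = 53130.
P = 1440/53130 = 48/1771 ≈ 0.0271.

48/1771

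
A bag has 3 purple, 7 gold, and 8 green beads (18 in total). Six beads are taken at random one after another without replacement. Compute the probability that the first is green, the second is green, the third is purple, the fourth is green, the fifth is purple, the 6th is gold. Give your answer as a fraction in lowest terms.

Multiply the conditional probability of each draw in order, without replacement, so each draw removes one from its color and from the total.
P = (8/18) · (7/17) · (3/16) · (6/15) · (2/14) · (7/13) = 7/6630 ≈ 0.0011.

7/6630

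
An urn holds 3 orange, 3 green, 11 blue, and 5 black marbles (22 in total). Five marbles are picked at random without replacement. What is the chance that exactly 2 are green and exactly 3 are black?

Unordered draws without replacement: count favorable combinations over C(22,5).
Favorable = C(3,0) · C(3,2) · C(11,0) · C(5,3) = 30; total = C(22,5) = 26334.
P = 30/26334 = 5/4389 ≈ 0.0011.

5/4389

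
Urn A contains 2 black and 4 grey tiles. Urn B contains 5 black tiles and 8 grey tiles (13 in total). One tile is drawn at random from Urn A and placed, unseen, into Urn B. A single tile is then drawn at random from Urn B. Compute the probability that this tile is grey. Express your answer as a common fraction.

13/21

Condition on how many of the transferred tiles are grey (from Urn A: 4 grey of 6; then Urn B has 14 total).
  0 grey: C(4,0)C(2,1)/C(6,1) = 1/3; then P = 8/14
  1 grey: C(4,1)C(2,0)/C(6,1) = 2/3; then P = 9/14
P(grey from Urn B) = 13/21 ≈ 0.6190.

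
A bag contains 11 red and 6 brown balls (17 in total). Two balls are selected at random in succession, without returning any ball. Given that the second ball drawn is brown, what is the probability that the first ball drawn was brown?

5/16

P(first=brown and the second ball drawn is brown) = (6/17)·(5/16) = 15/136.
P(the second ball drawn is brown) = Σ over first color = 33/136 + 15/136 = 6/17.
By Bayes, P(first=brown | the second ball drawn is brown) = 15/136 / 6/17 = 5/16 ≈ 0.3125.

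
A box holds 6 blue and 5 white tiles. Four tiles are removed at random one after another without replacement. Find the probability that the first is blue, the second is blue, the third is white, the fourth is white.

5/66

Multiply the conditional probability of each draw in order, without replacement, so each draw removes one from its color and from the total.
P = (6/11) · (5/10) · (5/9) · (4/8) = 5/66 ≈ 0.0758.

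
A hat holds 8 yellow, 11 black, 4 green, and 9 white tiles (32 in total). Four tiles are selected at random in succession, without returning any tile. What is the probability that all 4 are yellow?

Unordered draws without replacement: count favorable combinations over C(32,4).
Favorable = C(8,4) · C(11,0) · C(4,0) · C(9,0) = 70; total = C(32,4) = 35960.
P = 70/35960 = 7/3596 ≈ 0.0019.

7/3596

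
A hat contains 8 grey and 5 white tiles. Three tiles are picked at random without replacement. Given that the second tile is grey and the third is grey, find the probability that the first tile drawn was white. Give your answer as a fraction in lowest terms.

P(first=white and the second tile is grey and the third is grey) = (5/13)·(8/12)·(7/11) = 70/429.
P(E) = Σ over first color = 28/143 + 70/429 = 14/39.
By Bayes, P(first=white | E) = 70/429 / 14/39 = 5/11 ≈ 0.4545.

5/11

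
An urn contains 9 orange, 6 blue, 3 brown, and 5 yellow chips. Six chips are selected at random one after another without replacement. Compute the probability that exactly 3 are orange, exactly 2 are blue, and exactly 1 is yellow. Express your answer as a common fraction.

Unordered draws without replacement: count favorable combinations over C(23,6).
Favorable = C(9,3) · C(6,2) · C(3,0) · C(5,1) = 6300; total = C(23,6) = 100947.
P = 6300/100947 = 300/4807 ≈ 0.0624.

300/4807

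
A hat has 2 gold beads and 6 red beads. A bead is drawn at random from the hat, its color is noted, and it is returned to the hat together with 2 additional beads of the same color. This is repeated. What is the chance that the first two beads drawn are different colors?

3/10

Either red then gold, or gold then red; after the first draw the total is 10.
P = (6/8)·(2/10) + (2/8)·(6/10) = 3/10 ≈ 0.3000.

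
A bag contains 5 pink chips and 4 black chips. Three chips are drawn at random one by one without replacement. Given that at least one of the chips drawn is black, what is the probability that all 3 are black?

P(all 3 black) = C(4,3)/C(9,3) = 1/21; P(at least one black) = 1 − C(5,3)/C(9,3) = 37/42.
Since 'all 3 black' ⊆ 'at least one black', P(all 3 | at least one) = 1/21 / 37/42 = 2/37 ≈ 0.0541.

2/37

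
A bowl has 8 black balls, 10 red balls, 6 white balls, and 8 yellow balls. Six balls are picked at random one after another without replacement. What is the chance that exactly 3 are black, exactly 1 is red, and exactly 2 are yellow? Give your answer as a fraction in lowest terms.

140/8091

Unordered draws without replacement: count favorable combinations over C(32,6).
Favorable = C(8,3) · C(10,1) · C(6,0) · C(8,2) = 15680; total = C(32,6) = 906192.
P = 15680/906192 = 140/8091 ≈ 0.0173.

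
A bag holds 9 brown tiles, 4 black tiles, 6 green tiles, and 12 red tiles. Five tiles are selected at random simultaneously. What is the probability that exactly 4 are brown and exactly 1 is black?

Unordered draws without replacement: count favorable combinations over C(31,5).
Favorable = C(9,4) · C(4,1) · C(6,0) · C(12,0) = 504; total = C(31,5) = 169911.
P = 504/169911 = 8/2697 ≈ 0.0030.

8/2697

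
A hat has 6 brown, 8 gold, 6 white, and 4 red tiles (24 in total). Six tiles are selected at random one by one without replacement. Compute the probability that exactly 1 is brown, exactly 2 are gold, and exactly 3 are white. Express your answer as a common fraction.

Unordered draws without replacement: count favorable combinations over C(24,6).
Favorable = C(6,1) · C(8,2) · C(6,3) · C(4,0) = 3360; total = C(24,6) = 134596.
P = 3360/134596 = 120/4807 ≈ 0.0250.

120/4807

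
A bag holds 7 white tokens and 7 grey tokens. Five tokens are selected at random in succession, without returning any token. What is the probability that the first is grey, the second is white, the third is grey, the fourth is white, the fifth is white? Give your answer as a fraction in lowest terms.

Multiply the conditional probability of each draw in order, without replacement, so each draw removes one from its color and from the total.
P = (7/14) · (7/13) · (6/12) · (6/11) · (5/10) = 21/572 ≈ 0.0367.

21/572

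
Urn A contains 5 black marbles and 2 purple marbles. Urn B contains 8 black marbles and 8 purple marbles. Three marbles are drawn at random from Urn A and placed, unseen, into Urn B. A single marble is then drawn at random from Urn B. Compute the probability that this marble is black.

71/133

Condition on how many of the transferred marbles are black (from Urn A: 5 black of 7; then Urn B has 19 total).
  1 black: C(5,1)C(2,2)/C(7,3) = 1/7; then P = 9/19
  2 black: C(5,2)C(2,1)/C(7,3) = 4/7; then P = 10/19
  3 black: C(5,3)C(2,0)/C(7,3) = 2/7; then P = 11/19
P(black from Urn B) = 71/133 ≈ 0.5338.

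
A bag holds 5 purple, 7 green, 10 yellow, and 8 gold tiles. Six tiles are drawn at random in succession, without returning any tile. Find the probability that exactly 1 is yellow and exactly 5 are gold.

16/16965

Unordered draws without replacement: count favorable combinations over C(30,6).
Favorable = C(5,0) · C(7,0) · C(10,1) · C(8,5) = 560; total = C(30,6) = 593775.
P = 560/593775 = 16/16965 ≈ 0.0009.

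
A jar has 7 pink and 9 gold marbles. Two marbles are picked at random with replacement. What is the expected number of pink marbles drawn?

7/8

By linearity of expectation, E[X] = Σ P(draw i is pink); each independent draw has P(pink) = 7/16.
E[X] = 2 · 7/16 = 7/8 ≈ 0.8750.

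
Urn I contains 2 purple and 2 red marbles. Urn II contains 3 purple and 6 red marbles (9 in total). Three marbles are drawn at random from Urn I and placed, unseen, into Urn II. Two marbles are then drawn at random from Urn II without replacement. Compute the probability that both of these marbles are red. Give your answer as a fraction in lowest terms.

Condition on how many of the transferred marbles are red (from Urn I: 2 red of 4; then Urn II has 12 total).
  1 red: C(2,1)C(2,2)/C(4,3) = 1/2; then P = C(7,2)/C(12,2) = 7/22
  2 red: C(2,2)C(2,1)/C(4,3) = 1/2; then P = C(8,2)/C(12,2) = 14/33
P(both red) = 49/132 ≈ 0.3712.

49/132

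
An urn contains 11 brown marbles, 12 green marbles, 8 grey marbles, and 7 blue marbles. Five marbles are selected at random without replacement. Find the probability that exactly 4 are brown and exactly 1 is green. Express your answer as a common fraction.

Unordered draws without replacement: count favorable combinations over C(38,5).
Favorable = C(11,4) · C(12,1) · C(8,0) · C(7,0) = 3960; total = C(38,5) = 501942.
P = 3960/501942 = 660/83657 ≈ 0.0079.

660/83657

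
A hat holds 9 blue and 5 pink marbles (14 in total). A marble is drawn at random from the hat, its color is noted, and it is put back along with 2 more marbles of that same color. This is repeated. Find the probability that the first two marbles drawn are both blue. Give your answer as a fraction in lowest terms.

99/224

After a blue draw the hat holds 11 blue out of 16.
P = (9/14)·(11/16) = 99/224 ≈ 0.4420.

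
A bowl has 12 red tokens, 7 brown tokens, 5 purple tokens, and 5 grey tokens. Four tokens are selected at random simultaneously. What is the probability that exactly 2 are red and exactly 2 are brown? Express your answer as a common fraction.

22/377

Unordered draws without replacement: count favorable combinations over C(29,4).
Favorable = C(12,2) · C(7,2) · C(5,0) · C(5,0) = 1386; total = C(29,4) = 23751.
P = 1386/23751 = 22/377 ≈ 0.0584.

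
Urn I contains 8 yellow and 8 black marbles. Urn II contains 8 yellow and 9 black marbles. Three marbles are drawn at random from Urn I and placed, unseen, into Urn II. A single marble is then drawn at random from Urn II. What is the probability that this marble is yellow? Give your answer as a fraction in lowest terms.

19/40

Condition on how many of the transferred marbles are yellow (from Urn I: 8 yellow of 16; then Urn II has 20 total).
  0 yellow: C(8,0)C(8,3)/C(16,3) = 1/10; then P = 8/20
  1 yellow: C(8,1)C(8,2)/C(16,3) = 2/5; then P = 9/20
  2 yellow: C(8,2)C(8,1)/C(16,3) = 2/5; then P = 10/20
  3 yellow: C(8,3)C(8,0)/C(16,3) = 1/10; then P = 11/20
P(yellow from Urn II) = 19/40 ≈ 0.4750.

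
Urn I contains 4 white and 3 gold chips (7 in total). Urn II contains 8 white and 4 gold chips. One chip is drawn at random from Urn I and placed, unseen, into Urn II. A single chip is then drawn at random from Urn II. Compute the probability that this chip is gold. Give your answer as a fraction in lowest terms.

31/91

Condition on how many of the transferred chips are gold (from Urn I: 3 gold of 7; then Urn II has 13 total).
  0 gold: C(3,0)C(4,1)/C(7,1) = 4/7; then P = 4/13
  1 gold: C(3,1)C(4,0)/C(7,1) = 3/7; then P = 5/13
P(gold from Urn II) = 31/91 ≈ 0.3407.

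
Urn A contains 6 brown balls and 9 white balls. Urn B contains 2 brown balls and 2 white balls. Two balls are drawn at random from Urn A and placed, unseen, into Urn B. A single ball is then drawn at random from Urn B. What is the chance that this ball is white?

Condition on how many of the transferred balls are white (from Urn A: 9 white of 15; then Urn B has 6 total).
  0 white: C(9,0)C(6,2)/C(15,2) = 1/7; then P = 2/6
  1 white: C(9,1)C(6,1)/C(15,2) = 18/35; then P = 3/6
  2 white: C(9,2)C(6,0)/C(15,2) = 12/35; then P = 4/6
P(white from Urn B) = 8/15 ≈ 0.5333.

8/15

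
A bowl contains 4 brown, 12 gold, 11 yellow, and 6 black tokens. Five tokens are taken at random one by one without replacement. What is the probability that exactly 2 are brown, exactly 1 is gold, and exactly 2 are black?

Unordered draws without replacement: count favorable combinations over C(33,5).
Favorable = C(4,2) · C(12,1) · C(11,0) · C(6,2) = 1080; total = C(33,5) = 237336.
P = 1080/237336 = 45/9889 ≈ 0.0046.

45/9889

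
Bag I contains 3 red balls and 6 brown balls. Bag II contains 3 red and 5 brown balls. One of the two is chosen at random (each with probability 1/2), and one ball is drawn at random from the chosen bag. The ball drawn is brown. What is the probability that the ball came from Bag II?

P(brown | Bag I) = 2/3; P(brown | Bag II) = 5/8.
P(brown) = 1/2·2/3 + 1/2·5/8 = 31/48.
By Bayes' rule, P(Bag II | brown) = 5/16 / 31/48 = 15/31 ≈ 0.4839.

15/31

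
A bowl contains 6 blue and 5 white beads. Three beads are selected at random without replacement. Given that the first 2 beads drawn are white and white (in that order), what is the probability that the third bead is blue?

After removing 2 white, the bowl has 6 blue out of 9 remaining.
P(third is blue | given) = 6/9 = 2/3 ≈ 0.6667.

2/3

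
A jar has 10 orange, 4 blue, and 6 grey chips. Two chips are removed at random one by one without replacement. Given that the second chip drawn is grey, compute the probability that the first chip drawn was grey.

P(first=grey and the second chip drawn is grey) = (6/20)·(5/19) = 3/38.
P(the second chip drawn is grey) = Σ over first color = 3/19 + 6/95 + 3/38 = 3/10.
By Bayes, P(first=grey | the second chip drawn is grey) = 3/38 / 3/10 = 5/19 ≈ 0.2632.

5/19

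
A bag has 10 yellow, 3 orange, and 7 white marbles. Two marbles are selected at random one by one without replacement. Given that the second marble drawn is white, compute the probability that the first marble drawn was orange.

P(first=orange and the second marble drawn is white) = (3/20)·(7/19) = 21/380.
P(the second marble drawn is white) = Σ over first color = 7/38 + 21/380 + 21/190 = 7/20.
By Bayes, P(first=orange | the second marble drawn is white) = 21/380 / 7/20 = 3/19 ≈ 0.1579.

3/19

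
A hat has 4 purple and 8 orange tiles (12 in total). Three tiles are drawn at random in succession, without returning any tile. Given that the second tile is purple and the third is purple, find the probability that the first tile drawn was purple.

1/5

P(first=purple and the second tile is purple and the third is purple) = (4/12)·(3/11)·(2/10) = 1/55.
P(E) = Σ over first color = 1/55 + 4/55 = 1/11.
By Bayes, P(first=purple | E) = 1/55 / 1/11 = 1/5 ≈ 0.2000.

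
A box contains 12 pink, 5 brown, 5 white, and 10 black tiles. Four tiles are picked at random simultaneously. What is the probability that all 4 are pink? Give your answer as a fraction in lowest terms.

99/7192

Unordered draws without replacement: count favorable combinations over C(32,4).
Favorable = C(12,4) · C(5,0) · C(5,0) · C(10,0) = 495; total = C(32,4) = 35960.
P = 495/35960 = 99/7192 ≈ 0.0138.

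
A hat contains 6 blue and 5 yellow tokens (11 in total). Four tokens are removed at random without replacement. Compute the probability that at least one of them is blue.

Use the complement: P(at least one blue) = 1 − P(no blue).
P(none) = C(5,4)/C(11,4) = 5/330.
So P = 1 − 5/330 = 65/66 ≈ 0.9848.

65/66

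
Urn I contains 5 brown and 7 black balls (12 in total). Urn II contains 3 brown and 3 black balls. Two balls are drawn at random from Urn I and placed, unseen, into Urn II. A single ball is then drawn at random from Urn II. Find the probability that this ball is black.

Condition on how many of the transferred balls are black (from Urn I: 7 black of 12; then Urn II has 8 total).
  0 black: C(7,0)C(5,2)/C(12,2) = 5/33; then P = 3/8
  1 black: C(7,1)C(5,1)/C(12,2) = 35/66; then P = 4/8
  2 black: C(7,2)C(5,0)/C(12,2) = 7/22; then P = 5/8
P(black from Urn II) = 25/48 ≈ 0.5208.

25/48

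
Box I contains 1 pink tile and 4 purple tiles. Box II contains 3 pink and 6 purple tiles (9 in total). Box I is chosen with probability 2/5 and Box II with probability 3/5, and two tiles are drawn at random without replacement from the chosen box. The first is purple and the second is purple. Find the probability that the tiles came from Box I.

P(E | Box I) = 3/5; P(E | Box II) = 5/12.
P(E) = 2/5·3/5 + 3/5·5/12 = 49/100.
By Bayes' rule, P(Box I | E) = 6/25 / 49/100 = 24/49 ≈ 0.4898.

24/49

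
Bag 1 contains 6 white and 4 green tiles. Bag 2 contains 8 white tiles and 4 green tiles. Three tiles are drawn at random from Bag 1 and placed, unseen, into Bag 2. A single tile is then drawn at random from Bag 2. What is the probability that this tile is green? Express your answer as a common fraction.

Condition on how many of the transferred tiles are green (from Bag 1: 4 green of 10; then Bag 2 has 15 total).
  0 green: C(4,0)C(6,3)/C(10,3) = 1/6; then P = 4/15
  1 green: C(4,1)C(6,2)/C(10,3) = 1/2; then P = 5/15
  2 green: C(4,2)C(6,1)/C(10,3) = 3/10; then P = 6/15
  3 green: C(4,3)C(6,0)/C(10,3) = 1/30; then P = 7/15
P(green from Bag 2) = 26/75 ≈ 0.3467.

26/75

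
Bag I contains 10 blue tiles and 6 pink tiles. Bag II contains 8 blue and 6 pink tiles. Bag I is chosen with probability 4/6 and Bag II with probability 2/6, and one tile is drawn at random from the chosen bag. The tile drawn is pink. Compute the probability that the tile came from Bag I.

7/11

P(pink | Bag I) = 3/8; P(pink | Bag II) = 3/7.
P(pink) = 2/3·3/8 + 1/3·3/7 = 11/28.
By Bayes' rule, P(Bag I | pink) = 1/4 / 11/28 = 7/11 ≈ 0.6364.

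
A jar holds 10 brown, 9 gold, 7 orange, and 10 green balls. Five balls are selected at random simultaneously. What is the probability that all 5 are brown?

1/1496

Unordered draws without replacement: count favorable combinations over C(36,5).
Favorable = C(10,5) · C(9,0) · C(7,0) · C(10,0) = 252; total = C(36,5) = 376992.
P = 252/376992 = 1/1496 ≈ 0.0007.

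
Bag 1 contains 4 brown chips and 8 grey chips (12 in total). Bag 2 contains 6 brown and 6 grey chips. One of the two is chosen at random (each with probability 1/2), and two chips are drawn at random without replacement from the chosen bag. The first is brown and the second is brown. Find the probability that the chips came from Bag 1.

2/7

P(E | Bag 1) = 1/11; P(E | Bag 2) = 5/22.
P(E) = 1/2·1/11 + 1/2·5/22 = 7/44.
By Bayes' rule, P(Bag 1 | E) = 1/22 / 7/44 = 2/7 ≈ 0.2857.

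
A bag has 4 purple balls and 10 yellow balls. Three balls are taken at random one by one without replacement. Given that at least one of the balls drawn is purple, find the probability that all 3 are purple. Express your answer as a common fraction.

P(all 3 purple) = C(4,3)/C(14,3) = 1/91; P(at least one purple) = 1 − C(10,3)/C(14,3) = 61/91.
Since 'all 3 purple' ⊆ 'at least one purple', P(all 3 | at least one) = 1/91 / 61/91 = 1/61 ≈ 0.0164.

1/61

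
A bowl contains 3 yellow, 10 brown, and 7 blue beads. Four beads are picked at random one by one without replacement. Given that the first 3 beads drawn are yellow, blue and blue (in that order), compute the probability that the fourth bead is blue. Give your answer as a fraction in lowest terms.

After removing 1 yellow, 2 blue, the bowl has 5 blue out of 17 remaining.
P(fourth is blue | given) = 5/17 ≈ 0.2941.

5/17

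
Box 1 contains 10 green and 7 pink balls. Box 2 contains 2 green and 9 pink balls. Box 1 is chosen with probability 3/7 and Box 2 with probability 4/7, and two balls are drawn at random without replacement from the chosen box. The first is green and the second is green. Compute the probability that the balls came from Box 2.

P(E | Box 1) = 45/136; P(E | Box 2) = 1/55.
P(E) = 3/7·45/136 + 4/7·1/55 = 7969/52360.
By Bayes' rule, P(Box 2 | E) = 4/385 / 7969/52360 = 544/7969 ≈ 0.0683.

544/7969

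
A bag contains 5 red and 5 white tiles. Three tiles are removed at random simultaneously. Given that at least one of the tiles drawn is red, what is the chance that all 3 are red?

1/11

P(all 3 red) = C(5,3)/C(10,3) = 1/12; P(at least one red) = 1 − C(5,3)/C(10,3) = 11/12.
Since 'all 3 red' ⊆ 'at least one red', P(all 3 | at least one) = 1/12 / 11/12 = 1/11 ≈ 0.0909.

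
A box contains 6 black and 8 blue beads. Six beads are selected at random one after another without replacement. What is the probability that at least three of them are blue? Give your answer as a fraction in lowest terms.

362/429

Sum the hypergeometric tail for j = 3,…,6 blue beads.
Favorable = C(8,3)·C(6,3) + C(8,4)·C(6,2) + C(8,5)·C(6,1) + C(8,6)·C(6,0) = 2534; total = C(14,6) = 3003.
P = 2534/3003 = 362/429 ≈ 0.8438.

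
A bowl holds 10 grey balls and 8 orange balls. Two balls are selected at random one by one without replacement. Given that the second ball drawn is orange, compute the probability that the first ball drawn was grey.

10/17

P(first=grey and the second ball drawn is orange) = (10/18)·(8/17) = 40/153.
P(the second ball drawn is orange) = Σ over first color = 40/153 + 28/153 = 4/9.
By Bayes, P(first=grey | the second ball drawn is orange) = 40/153 / 4/9 = 10/17 ≈ 0.5882.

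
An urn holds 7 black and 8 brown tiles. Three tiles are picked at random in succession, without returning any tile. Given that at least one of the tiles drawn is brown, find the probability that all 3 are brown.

2/15

P(all 3 brown) = C(8,3)/C(15,3) = 8/65; P(at least one brown) = 1 − C(7,3)/C(15,3) = 12/13.
Since 'all 3 brown' ⊆ 'at least one brown', P(all 3 | at least one) = 8/65 / 12/13 = 2/15 ≈ 0.1333.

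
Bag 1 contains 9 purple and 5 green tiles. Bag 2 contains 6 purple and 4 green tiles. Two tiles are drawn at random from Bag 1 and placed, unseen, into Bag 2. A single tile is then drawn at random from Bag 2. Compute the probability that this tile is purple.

Condition on how many of the transferred tiles are purple (from Bag 1: 9 purple of 14; then Bag 2 has 12 total).
  0 purple: C(9,0)C(5,2)/C(14,2) = 10/91; then P = 6/12
  1 purple: C(9,1)C(5,1)/C(14,2) = 45/91; then P = 7/12
  2 purple: C(9,2)C(5,0)/C(14,2) = 36/91; then P = 8/12
P(purple from Bag 2) = 17/28 ≈ 0.6071.

17/28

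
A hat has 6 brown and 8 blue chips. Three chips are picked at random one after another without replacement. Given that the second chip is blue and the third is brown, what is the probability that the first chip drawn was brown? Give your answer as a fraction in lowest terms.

5/12

P(first=brown and the second chip is blue and the third is brown) = (6/14)·(8/13)·(5/12) = 10/91.
P(E) = Σ over first color = 10/91 + 2/13 = 24/91.
By Bayes, P(first=brown | E) = 10/91 / 24/91 = 5/12 ≈ 0.4167.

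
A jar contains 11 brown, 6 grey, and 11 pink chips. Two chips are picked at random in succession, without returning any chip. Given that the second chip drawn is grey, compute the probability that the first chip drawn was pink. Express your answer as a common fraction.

P(first=pink and the second chip drawn is grey) = (11/28)·(6/27) = 11/126.
P(the second chip drawn is grey) = Σ over first color = 11/126 + 5/126 + 11/126 = 3/14.
By Bayes, P(first=pink | the second chip drawn is grey) = 11/126 / 3/14 = 11/27 ≈ 0.4074.

11/27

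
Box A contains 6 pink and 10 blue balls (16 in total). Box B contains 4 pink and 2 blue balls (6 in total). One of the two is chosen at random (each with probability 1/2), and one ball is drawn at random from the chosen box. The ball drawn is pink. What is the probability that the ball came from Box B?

P(pink | Box A) = 3/8; P(pink | Box B) = 2/3.
P(pink) = 1/2·3/8 + 1/2·2/3 = 25/48.
By Bayes' rule, P(Box B | pink) = 1/3 / 25/48 = 16/25 ≈ 0.6400.

16/25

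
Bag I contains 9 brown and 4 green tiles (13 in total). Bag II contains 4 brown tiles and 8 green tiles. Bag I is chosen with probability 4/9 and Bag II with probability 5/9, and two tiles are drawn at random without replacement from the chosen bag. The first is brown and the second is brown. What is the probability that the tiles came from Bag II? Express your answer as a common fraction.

65/329

P(E | Bag I) = 6/13; P(E | Bag II) = 1/11.
P(E) = 4/9·6/13 + 5/9·1/11 = 329/1287.
By Bayes' rule, P(Bag II | E) = 5/99 / 329/1287 = 65/329 ≈ 0.1976.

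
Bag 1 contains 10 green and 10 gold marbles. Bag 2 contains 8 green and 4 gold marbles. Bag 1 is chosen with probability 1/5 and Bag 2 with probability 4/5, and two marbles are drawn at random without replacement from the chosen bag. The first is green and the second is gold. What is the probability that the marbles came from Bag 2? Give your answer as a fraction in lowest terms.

608/773

P(E | Bag 1) = 5/19; P(E | Bag 2) = 8/33.
P(E) = 1/5·5/19 + 4/5·8/33 = 773/3135.
By Bayes' rule, P(Bag 2 | E) = 32/165 / 773/3135 = 608/773 ≈ 0.7865.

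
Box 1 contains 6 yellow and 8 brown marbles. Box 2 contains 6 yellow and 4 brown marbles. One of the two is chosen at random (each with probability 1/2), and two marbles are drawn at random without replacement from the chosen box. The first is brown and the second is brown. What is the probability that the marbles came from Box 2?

13/43

P(E | Box 1) = 4/13; P(E | Box 2) = 2/15.
P(E) = 1/2·4/13 + 1/2·2/15 = 43/195.
By Bayes' rule, P(Box 2 | E) = 1/15 / 43/195 = 13/43 ≈ 0.3023.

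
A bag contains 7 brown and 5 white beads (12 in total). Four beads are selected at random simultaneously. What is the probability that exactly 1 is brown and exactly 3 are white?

Unordered draws without replacement: count favorable combinations over C(12,4).
Favorable = C(7,1) · C(5,3) = 70; total = C(12,4) = 495.
P = 70/495 = 14/99 ≈ 0.1414.

14/99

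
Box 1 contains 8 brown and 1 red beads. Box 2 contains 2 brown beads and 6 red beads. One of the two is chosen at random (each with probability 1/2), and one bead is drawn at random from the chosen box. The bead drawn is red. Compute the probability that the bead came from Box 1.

4/31

P(red | Box 1) = 1/9; P(red | Box 2) = 3/4.
P(red) = 1/2·1/9 + 1/2·3/4 = 31/72.
By Bayes' rule, P(Box 1 | red) = 1/18 / 31/72 = 4/31 ≈ 0.1290.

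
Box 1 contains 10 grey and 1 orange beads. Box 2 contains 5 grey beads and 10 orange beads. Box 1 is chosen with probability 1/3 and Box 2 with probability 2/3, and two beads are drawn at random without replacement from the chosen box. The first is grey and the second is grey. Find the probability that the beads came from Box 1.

P(E | Box 1) = 9/11; P(E | Box 2) = 2/21.
P(E) = 1/3·9/11 + 2/3·2/21 = 233/693.
By Bayes' rule, P(Box 1 | E) = 3/11 / 233/693 = 189/233 ≈ 0.8112.

189/233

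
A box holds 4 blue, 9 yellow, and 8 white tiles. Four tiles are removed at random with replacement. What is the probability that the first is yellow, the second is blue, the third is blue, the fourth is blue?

64/21609

Multiply the conditional probability of each draw in order, with replacement (the composition resets each draw).
P = (9/21) · (4/21) · (4/21) · (4/21) = 64/21609 ≈ 0.0030.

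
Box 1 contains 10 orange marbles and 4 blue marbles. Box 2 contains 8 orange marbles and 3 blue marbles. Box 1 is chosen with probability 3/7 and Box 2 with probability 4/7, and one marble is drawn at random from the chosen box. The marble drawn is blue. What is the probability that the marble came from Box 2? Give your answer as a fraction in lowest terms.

P(blue | Box 1) = 2/7; P(blue | Box 2) = 3/11.
P(blue) = 3/7·2/7 + 4/7·3/11 = 150/539.
By Bayes' rule, P(Box 2 | blue) = 12/77 / 150/539 = 14/25 ≈ 0.5600.

14/25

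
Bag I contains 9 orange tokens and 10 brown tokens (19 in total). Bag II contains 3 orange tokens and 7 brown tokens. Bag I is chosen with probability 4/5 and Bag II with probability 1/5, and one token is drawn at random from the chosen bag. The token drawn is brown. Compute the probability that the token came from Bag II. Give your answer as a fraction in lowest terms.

P(brown | Bag I) = 10/19; P(brown | Bag II) = 7/10.
P(brown) = 4/5·10/19 + 1/5·7/10 = 533/950.
By Bayes' rule, P(Bag II | brown) = 7/50 / 533/950 = 133/533 ≈ 0.2495.

133/533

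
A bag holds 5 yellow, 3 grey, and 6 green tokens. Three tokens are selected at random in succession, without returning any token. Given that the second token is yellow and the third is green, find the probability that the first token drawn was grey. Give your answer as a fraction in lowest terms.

1/4

P(first=grey and the second token is yellow and the third is green) = (3/14)·(5/13)·(6/12) = 15/364.
P(E) = Σ over first color = 5/91 + 15/364 + 25/364 = 15/91.
By Bayes, P(first=grey | E) = 15/364 / 15/91 = 1/4 ≈ 0.2500.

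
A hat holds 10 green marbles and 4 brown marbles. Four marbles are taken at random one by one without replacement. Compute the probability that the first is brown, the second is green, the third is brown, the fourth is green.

Multiply the conditional probability of each draw in order, without replacement, so each draw removes one from its color and from the total.
P = (4/14) · (10/13) · (3/12) · (9/11) = 45/1001 ≈ 0.0450.

45/1001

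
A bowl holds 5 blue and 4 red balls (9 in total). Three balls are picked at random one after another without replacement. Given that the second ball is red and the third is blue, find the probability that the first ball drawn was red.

3/7

P(first=red and the second ball is red and the third is blue) = (4/9)·(3/8)·(5/7) = 5/42.
P(E) = Σ over first color = 10/63 + 5/42 = 5/18.
By Bayes, P(first=red | E) = 5/42 / 5/18 = 3/7 ≈ 0.4286.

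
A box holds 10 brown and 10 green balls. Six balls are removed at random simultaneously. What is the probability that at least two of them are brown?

1201/1292

Sum the hypergeometric tail for j = 2,…,6 brown balls.
Favorable = C(10,2)·C(10,4) + C(10,3)·C(10,3) + C(10,4)·C(10,2) + C(10,5)·C(10,1) + C(10,6)·C(10,0) = 36030; total = C(20,6) = 38760.
P = 36030/38760 = 1201/1292 ≈ 0.9296.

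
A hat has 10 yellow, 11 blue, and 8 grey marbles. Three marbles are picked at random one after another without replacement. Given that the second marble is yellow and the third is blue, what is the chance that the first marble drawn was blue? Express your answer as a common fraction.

10/27

P(first=blue and the second marble is yellow and the third is blue) = (11/29)·(10/28)·(10/27) = 275/5481.
P(E) = Σ over first color = 55/1218 + 275/5481 + 220/5481 = 55/406.
By Bayes, P(first=blue | E) = 275/5481 / 55/406 = 10/27 ≈ 0.3704.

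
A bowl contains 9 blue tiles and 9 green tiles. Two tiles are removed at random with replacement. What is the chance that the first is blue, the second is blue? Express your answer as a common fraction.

Multiply the conditional probability of each draw in order, with replacement (the composition resets each draw).
P = (9/18) · (9/18) = 1/4 ≈ 0.2500.

1/4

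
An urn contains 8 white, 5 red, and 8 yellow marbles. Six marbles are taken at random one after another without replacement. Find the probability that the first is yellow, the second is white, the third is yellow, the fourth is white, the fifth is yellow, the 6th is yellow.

7/2907

Multiply the conditional probability of each draw in order, without replacement, so each draw removes one from its color and from the total.
P = (8/21) · (8/20) · (7/19) · (7/18) · (6/17) · (5/16) = 7/2907 ≈ 0.0024.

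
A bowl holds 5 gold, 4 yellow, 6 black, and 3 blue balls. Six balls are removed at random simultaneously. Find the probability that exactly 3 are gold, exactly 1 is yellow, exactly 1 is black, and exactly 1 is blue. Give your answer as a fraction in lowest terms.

Unordered draws without replacement: count favorable combinations over C(18,6).
Favorable = C(5,3) · C(4,1) · C(6,1) · C(3,1) = 720; total = C(18,6) = 18564.
P = 720/18564 = 60/1547 ≈ 0.0388.

60/1547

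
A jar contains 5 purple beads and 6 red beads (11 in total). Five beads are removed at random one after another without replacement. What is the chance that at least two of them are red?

431/462

Sum the hypergeometric tail for j = 2,…,5 red beads.
Favorable = C(6,2)·C(5,3) + C(6,3)·C(5,2) + C(6,4)·C(5,1) + C(6,5)·C(5,0) = 431; total = C(11,5) = 462.
P = 431/462 = 431/462 ≈ 0.9329.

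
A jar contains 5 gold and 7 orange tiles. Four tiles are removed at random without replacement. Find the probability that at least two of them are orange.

Sum the hypergeometric tail for j = 2,…,4 orange tiles.
Favorable = C(7,2)·C(5,2) + C(7,3)·C(5,1) + C(7,4)·C(5,0) = 420; total = C(12,4) = 495.
P = 420/495 = 28/33 ≈ 0.8485.

28/33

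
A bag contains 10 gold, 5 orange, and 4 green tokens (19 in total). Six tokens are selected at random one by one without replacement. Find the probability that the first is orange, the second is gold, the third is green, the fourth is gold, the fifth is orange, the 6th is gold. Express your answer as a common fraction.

20/6783

Multiply the conditional probability of each draw in order, without replacement, so each draw removes one from its color and from the total.
P = (5/19) · (10/18) · (4/17) · (9/16) · (4/15) · (8/14) = 20/6783 ≈ 0.0029.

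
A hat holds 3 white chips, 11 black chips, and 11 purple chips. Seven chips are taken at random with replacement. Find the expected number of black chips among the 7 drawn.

77/25

By linearity of expectation, E[X] = Σ P(draw i is black); each independent draw has P(black) = 11/25.
E[X] = 7 · 11/25 = 77/25 ≈ 3.0800.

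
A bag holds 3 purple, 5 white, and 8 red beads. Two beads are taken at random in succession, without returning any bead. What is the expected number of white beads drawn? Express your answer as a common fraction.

By linearity of expectation, E[X] = Σ P(draw i is white); by symmetry each draw (even without replacement) has P(white) = 5/16.
E[X] = 2 · 5/16 = 5/8 ≈ 0.6250.

5/8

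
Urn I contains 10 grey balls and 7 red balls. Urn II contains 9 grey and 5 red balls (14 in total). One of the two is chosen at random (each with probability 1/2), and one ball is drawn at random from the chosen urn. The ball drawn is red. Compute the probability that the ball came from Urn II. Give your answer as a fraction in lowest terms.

P(red | Urn I) = 7/17; P(red | Urn II) = 5/14.
P(red) = 1/2·7/17 + 1/2·5/14 = 183/476.
By Bayes' rule, P(Urn II | red) = 5/28 / 183/476 = 85/183 ≈ 0.4645.

85/183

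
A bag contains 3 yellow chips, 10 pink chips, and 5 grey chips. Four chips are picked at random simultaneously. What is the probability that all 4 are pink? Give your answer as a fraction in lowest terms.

7/102

Unordered draws without replacement: count favorable combinations over C(18,4).
Favorable = C(3,0) · C(10,4) · C(5,0) = 210; total = C(18,4) = 3060.
P = 210/3060 = 7/102 ≈ 0.0686.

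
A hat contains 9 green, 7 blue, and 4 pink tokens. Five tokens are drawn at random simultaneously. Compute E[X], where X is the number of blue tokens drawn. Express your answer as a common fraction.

7/4

By linearity of expectation, E[X] = Σ P(draw i is blue); by symmetry each draw (even without replacement) has P(blue) = 7/20.
E[X] = 5 · 7/20 = 7/4 ≈ 1.7500.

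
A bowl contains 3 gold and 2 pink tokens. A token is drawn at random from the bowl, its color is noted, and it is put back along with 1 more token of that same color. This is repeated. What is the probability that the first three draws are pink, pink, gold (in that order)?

Track the composition after each reinforcement of +1.
P = (2/5) · (3/6) · (3/7) = 3/35 ≈ 0.0857.

3/35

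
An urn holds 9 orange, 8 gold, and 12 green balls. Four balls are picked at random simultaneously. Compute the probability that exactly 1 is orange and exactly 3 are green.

Unordered draws without replacement: count favorable combinations over C(29,4).
Favorable = C(9,1) · C(8,0) · C(12,3) = 1980; total = C(29,4) = 23751.
P = 1980/23751 = 220/2639 ≈ 0.0834.

220/2639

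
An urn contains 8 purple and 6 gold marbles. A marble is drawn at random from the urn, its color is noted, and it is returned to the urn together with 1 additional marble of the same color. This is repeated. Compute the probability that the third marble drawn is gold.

3/7

Sum over the four possibilities for the first two draws (gold/not-gold each), tracking how the gold count and total change by +1 per draw.
P(third is gold) = 3/7 ≈ 0.4286. (In a Pólya urn every draw has the same marginal probability 6/14.)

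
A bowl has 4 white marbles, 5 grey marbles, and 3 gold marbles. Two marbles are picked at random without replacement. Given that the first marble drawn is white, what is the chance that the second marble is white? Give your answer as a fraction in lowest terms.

3/11

After removing 1 white, the bowl has 3 white out of 11 remaining.
P(second is white | given) = 3/11 ≈ 0.2727.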